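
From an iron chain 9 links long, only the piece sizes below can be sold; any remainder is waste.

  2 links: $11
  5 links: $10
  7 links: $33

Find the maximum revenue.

Build best[k] bottom-up: best[k] = max over allowed piece i of (p[i] + best[k−i]).
best[1] = 0
best[2] = 11
best[3] = 11
best[4] = 22  (first piece 2, then best[2]=11)
best[5] = max(11+11, 10+0) = 22
best[6] = max(11+22, 10+0) = 33
best[7] = max(11+22, 10+11, 33+0) = 33
best[8] = max(11+33, 10+11, 33+0) = 44
best[9] = max(11+33, 10+22, 33+11) = 44
One optimal cutting: pieces 2 + 2 + 2 + 2 with 1 link of scrap → $44.

44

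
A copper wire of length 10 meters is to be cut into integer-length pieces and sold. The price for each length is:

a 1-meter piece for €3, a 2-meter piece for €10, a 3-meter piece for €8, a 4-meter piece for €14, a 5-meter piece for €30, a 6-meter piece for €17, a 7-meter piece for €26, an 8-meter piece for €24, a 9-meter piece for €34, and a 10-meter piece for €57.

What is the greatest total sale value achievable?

Let R[k] be the best obtainable value from length k. For each k, try every first piece i and keep the best of price[i] + R[k−i].
R[1] = 3
R[2] = 10
R[3] = 13  (first piece 1, then R[2]=10)
R[4] = 20  (first piece 2, then R[2]=10)
R[5] = 30
R[6] = 33  (first piece 1, then R[5]=30)
R[7] = 40  (first piece 2, then R[5]=30)
R[8] = 43  (first piece 1, then R[7]=40)
R[9] = 50  (first piece 2, then R[7]=40)
R[10] = 60  (first piece 5, then R[5]=30)
One optimal cutting: 5 + 5 → €30 + €30 = €60.

60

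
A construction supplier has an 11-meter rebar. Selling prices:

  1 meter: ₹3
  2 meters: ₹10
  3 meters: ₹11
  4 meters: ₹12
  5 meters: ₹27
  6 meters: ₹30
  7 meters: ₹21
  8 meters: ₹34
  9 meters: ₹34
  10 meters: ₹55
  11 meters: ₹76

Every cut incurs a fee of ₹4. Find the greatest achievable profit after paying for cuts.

Let net[k] be the best obtainable value from length k. For each k, try every first piece i and keep the best of price[i] + net[k−i] minus the 4 cut fee when i<k.
net[1] = 3
net[2] = max(3+3-4, 10+0) = 10
net[3] = max(3+10-4, 10+3-4, 11+0) = 11
net[4] = max(3+11-4, 10+10-4, 11+3-4, 12+0) = 16
net[5] = max(3+16-4, 10+11-4, 11+10-4, 12+3-4, 27+0) = 27
net[6] = max(3+27-4, 10+16-4, 11+11-4, 12+10-4, 27+3-4, 30+0) = 30
net[7] = max(3+30-4, 10+27-4, 11+16-4, …, 30+3-4, 21+0) = 33
net[8] = max(3+33-4, 10+30-4, 11+27-4, …, 21+3-4, 34+0) = 36
net[9] = max(3+36-4, 10+33-4, 11+30-4, …, 34+3-4, 34+0) = 39
net[10] = max(3+39-4, 10+36-4, 11+33-4, …, 34+3-4, 55+0) = 55
net[11] = max(3+55-4, 10+39-4, 11+36-4, …, 55+3-4, 76+0) = 76
Best is to make no cuts and sell whole for ₹76.

76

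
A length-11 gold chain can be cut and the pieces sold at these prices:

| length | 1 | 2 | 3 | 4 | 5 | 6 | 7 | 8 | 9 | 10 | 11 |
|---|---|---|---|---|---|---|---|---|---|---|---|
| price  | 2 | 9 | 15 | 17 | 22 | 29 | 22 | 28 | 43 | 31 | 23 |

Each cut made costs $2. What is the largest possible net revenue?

Build v[k] bottom-up: v[k] = max over allowed piece i of (p[i] + v[k−i]) − 2 per cut.
v[1] = 2
v[2] = max(2+2-2, 9+0) = 9
v[3] = max(2+9-2, 9+2-2, 15+0) = 15
v[4] = max(2+15-2, 9+9-2, 15+2-2, 17+0) = 17
v[5] = max(2+17-2, 9+15-2, 15+9-2, 17+2-2, 22+0) = 22
v[6] = max(2+22-2, 9+17-2, 15+15-2, 17+9-2, 22+2-2, 29+0) = 29
v[7] = max(2+29-2, 9+22-2, 15+17-2, …, 29+2-2, 22+0) = 30
v[8] = max(2+30-2, 9+29-2, 15+22-2, …, 22+2-2, 28+0) = 36
v[9] = max(2+36-2, 9+30-2, 15+29-2, …, 28+2-2, 43+0) = 43
v[10] = max(2+43-2, 9+36-2, 15+30-2, …, 43+2-2, 31+0) = 44
v[11] = max(2+44-2, 9+43-2, 15+36-2, …, 31+2-2, 23+0) = 50
One optimal plan: pieces 9 + 2 (1 cut) → $52 − $2 = $50.

50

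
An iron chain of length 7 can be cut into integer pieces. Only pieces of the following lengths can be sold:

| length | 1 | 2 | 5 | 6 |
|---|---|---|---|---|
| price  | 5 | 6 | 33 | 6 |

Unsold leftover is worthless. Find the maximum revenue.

Consider every possible first cut. r[k] is the best of p[i]+r[k−i] over all sellable i≤k.
r[1] = 5
r[2] = max(5+5, 6+0) = 10
r[3] = max(5+10, 6+5) = 15
r[4] = max(5+15, 6+10) = 20
r[5] = max(5+20, 6+15, 33+0) = 33
r[6] = max(5+33, 6+20, 33+5, 6+0) = 38
r[7] = max(5+38, 6+33, 33+10, 6+5) = 43
One optimal cutting: 5 + 1 + 1 → $43.

43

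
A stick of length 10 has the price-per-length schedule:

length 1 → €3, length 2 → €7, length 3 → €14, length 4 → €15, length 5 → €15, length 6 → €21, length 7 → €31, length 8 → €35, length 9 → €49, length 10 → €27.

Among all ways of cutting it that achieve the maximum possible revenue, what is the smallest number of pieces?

Build r[k] bottom-up: r[k] = max over allowed piece i of (p[i] + r[k−i]).
r[1] = 3
r[2] = 7
r[3] = 14
r[4] = 17  (first piece 1, then r[3]=14)
r[5] = 21  (first piece 2, then r[3]=14)
r[6] = 28  (first piece 3, then r[3]=14)
r[7] = 31  (first piece 1, then r[6]=28)
r[8] = 35  (first piece 2, then r[6]=28)
r[9] = 49
r[10] = 52  (first piece 1, then r[9]=49)
Maximum revenue is €52.
Now minimize piece count subject to staying optimal: for each k, pieces[k] = 1 + min over i with p[i]+r[k−i]=r[k] of pieces[k−i].
pieces[7] = 1
pieces[8] = 1
pieces[9] = 1
pieces[10] = 2

2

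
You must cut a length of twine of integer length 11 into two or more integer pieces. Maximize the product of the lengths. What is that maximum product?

Define g[k] = max over 1≤i<k of i · max(k−i, g[k−i]); the inner max lets the remainder stay uncut if that's better.
Small cases: g[2]=1, g[3]=2, g[4]=4.
g[5] = 2×max(3,2) = 2×3 = 6
g[6] = 3×max(3,2) = 3×3 = 9
g[7] = 2×max(5,6) = 2×6 = 12
g[8] = 2×max(6,9) = 2×9 = 18
g[9] = 3×max(6,9) = 3×9 = 27
g[10] = 2×max(8,18) = 2×18 = 36
g[11] = 2×max(9,27) = 2×27 = 54
One optimal split: 3 + 3 + 3 + 2; product 3×3×3×2 = 54.

54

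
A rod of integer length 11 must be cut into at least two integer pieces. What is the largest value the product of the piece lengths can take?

Define P[k] = max over 1≤i<k of i · max(k−i, P[k−i]); the inner max lets the remainder stay uncut if that's better.
P[2] = 1*max(1,0) = 1*1 = 1
P[3] = max(1*2, 2*1) = 2
P[4] = max(1*3, 2*2, 3*1) = 4
P[5] = max(1*4, 2*3, 3*2, 4*1) = 6
P[6] = max(1*6, 2*4, 3*3, 4*2, 5*1) = 9
P[7] = max(1*9, 2*6, 3*4, 4*3, 5*2, 6*1) = 12
P[8] = max(1*12, 2*9, 3*6, …, 6*2, 7*1) = 18
P[9] = max(1*18, 2*12, 3*9, …, 7*2, 8*1) = 27
P[10] = max(1*27, 2*18, 3*12, …, 8*2, 9*1) = 36
P[11] = max(1*36, 2*27, 3*18, …, 9*2, 10*1) = 54
One optimal split: 3 + 3 + 3 + 2; product 3*3*3*2 = 54.

54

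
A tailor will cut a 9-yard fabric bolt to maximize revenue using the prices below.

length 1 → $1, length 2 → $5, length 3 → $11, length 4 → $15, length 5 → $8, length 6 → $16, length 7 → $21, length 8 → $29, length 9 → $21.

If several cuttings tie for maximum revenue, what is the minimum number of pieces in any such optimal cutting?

3

Let r[k] be the best obtainable value from length k. For each k, try every first piece i and keep the best of price[i] + r[k−i].
r[1] = 1
r[2] = max(1+1, 5+0) = 5
r[3] = max(1+5, 5+1, 11+0) = 11
r[4] = max(1+11, 5+5, 11+1, 15+0) = 15
r[5] = max(1+15, 5+11, 11+5, 15+1, 8+0) = 16
r[6] = max(1+16, 5+15, 11+11, 15+5, 8+1, 16+0) = 22
r[7] = max(1+22, 5+16, 11+15, …, 16+1, 21+0) = 26
r[8] = max(1+26, 5+22, 11+16, …, 21+1, 29+0) = 30
r[9] = max(1+30, 5+26, 11+22, …, 29+1, 21+0) = 33
Maximum revenue is $33.
Now minimize piece count subject to staying optimal: for each k, pieces[k] = 1 + min over i with p[i]+r[k−i]=r[k] of pieces[k−i].
pieces[6] = 2
pieces[7] = 2
pieces[8] = 2
pieces[9] = 3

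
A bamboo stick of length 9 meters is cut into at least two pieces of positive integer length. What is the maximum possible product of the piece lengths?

27

Fill P[k] for k=2..9: at each k try every first piece i and multiply by the better of (k−i) uncut or P[k−i].
Small cases: P[2]=1, P[3]=2, P[4]=4.
P[5] = 2×max(3,2) = 2×3 = 6
P[6] = 3×max(3,2) = 3×3 = 9
P[7] = 2×max(5,6) = 2×6 = 12
P[8] = 2×max(6,9) = 2×9 = 18
P[9] = 3×max(6,9) = 3×9 = 27
One optimal split: 3 + 3 + 3; product 3×3×3 = 27.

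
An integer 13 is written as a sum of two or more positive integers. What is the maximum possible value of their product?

Let P[k] be the best product for length k (with at least one cut). For each first piece i, the rest contributes max(k−i, P[k−i]).
P[2] = 1*max(1,0) = 1*1 = 1
P[3] = 1*max(2,1) = 1*2 = 2
P[4] = 2*max(2,1) = 2*2 = 4
P[5] = 2*max(3,2) = 2*3 = 6
P[6] = 3*max(3,2) = 3*3 = 9
P[7] = 2*max(5,6) = 2*6 = 12
P[8] = 2*max(6,9) = 2*9 = 18
P[9] = 3*max(6,9) = 3*9 = 27
P[10] = 2*max(8,18) = 2*18 = 36
P[11] = 2*max(9,27) = 2*27 = 54
P[12] = 3*max(9,27) = 3*27 = 81
P[13] = 2*max(11,54) = 2*54 = 108
One optimal split: 3 + 3 + 3 + 2 + 2; product 3*3*3*2*2 = 108.

108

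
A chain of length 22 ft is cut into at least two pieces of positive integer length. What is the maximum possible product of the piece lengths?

2916

Define f[k] = max over 1≤i<k of i · max(k−i, f[k−i]); the inner max lets the remainder stay uncut if that's better.
Small cases: f[2]=1, f[3]=2, f[4]=4, f[5]=6, f[6]=9, f[7]=12, f[8]=18, f[9]=27, f[10]=36, f[11]=54, f[12]=81, f[13]=108, f[14]=162.
f[15] = 3×max(12,81) = 3×81 = 243
f[16] = 2×max(14,162) = 2×162 = 324
f[17] = 2×max(15,243) = 2×243 = 486
f[18] = 3×max(15,243) = 3×243 = 729
f[19] = 2×max(17,486) = 2×486 = 972
f[20] = 2×max(18,729) = 2×729 = 1458
f[21] = 3×max(18,729) = 3×729 = 2187
f[22] = 2×max(20,1458) = 2×1458 = 2916
One optimal split: 3 + 3 + 3 + 3 + 3 + 3 + 2 + 2; product 3×3×3×3×3×3×2×2 = 2916.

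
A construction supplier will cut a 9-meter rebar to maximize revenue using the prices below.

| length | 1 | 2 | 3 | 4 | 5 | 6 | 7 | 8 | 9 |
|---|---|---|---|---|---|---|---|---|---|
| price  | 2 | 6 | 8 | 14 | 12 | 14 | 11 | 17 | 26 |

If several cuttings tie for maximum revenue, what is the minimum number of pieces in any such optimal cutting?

3

Let r[k] be the best obtainable value from length k. For each k, try every first piece i and keep the best of price[i] + r[k−i].
r[1] = 2
r[2] = max(2+2, 6+0) = 6
r[3] = max(2+6, 6+2, 8+0) = 8
r[4] = max(2+8, 6+6, 8+2, 14+0) = 14
r[5] = max(2+14, 6+8, 8+6, 14+2, 12+0) = 16
r[6] = max(2+16, 6+14, 8+8, 14+6, 12+2, 14+0) = 20
r[7] = max(2+20, 6+16, 8+14, …, 14+2, 11+0) = 22
r[8] = max(2+22, 6+20, 8+16, …, 11+2, 17+0) = 28
r[9] = max(2+28, 6+22, 8+20, …, 17+2, 26+0) = 30
Maximum revenue is ₹30.
Now minimize piece count subject to staying optimal: for each k, pieces[k] = 1 + min over i with p[i]+r[k−i]=r[k] of pieces[k−i].
pieces[6] = 2
pieces[7] = 2
pieces[8] = 2
pieces[9] = 3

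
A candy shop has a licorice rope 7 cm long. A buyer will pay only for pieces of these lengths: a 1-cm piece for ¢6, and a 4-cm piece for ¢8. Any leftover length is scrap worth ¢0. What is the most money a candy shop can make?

42

Build r[k] bottom-up: r[k] = max over allowed piece i of (p[i] + r[k−i]).
r[1] = 6
r[2] = 12  (first piece 1, then r[1]=6)
r[3] = 18  (first piece 1, then r[2]=12)
r[4] = max(6+18, 8+0) = 24
r[5] = max(6+24, 8+6) = 30
r[6] = max(6+30, 8+12) = 36
r[7] = max(6+36, 8+18) = 42
One optimal cutting: 1 + 1 + 1 + 1 + 1 + 1 + 1 → ¢42.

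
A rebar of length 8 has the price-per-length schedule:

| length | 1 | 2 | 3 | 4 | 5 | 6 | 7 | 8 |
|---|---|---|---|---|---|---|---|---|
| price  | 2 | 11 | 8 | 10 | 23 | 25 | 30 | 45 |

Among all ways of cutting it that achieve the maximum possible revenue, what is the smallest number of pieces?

Consider every possible first cut. r[k] is the best of p[i]+r[k−i] over all sellable i≤k.
r[1] = 2
r[2] = 11
r[3] = 13  (first piece 1, then r[2]=11)
r[4] = 22  (first piece 2, then r[2]=11)
r[5] = 24  (first piece 1, then r[4]=22)
r[6] = 33  (first piece 2, then r[4]=22)
r[7] = 35  (first piece 1, then r[6]=33)
r[8] = 45
Maximum revenue is ₹45.
Now minimize piece count subject to staying optimal: for each k, pieces[k] = 1 + min over i with p[i]+r[k−i]=r[k] of pieces[k−i].
pieces[5] = 3
pieces[6] = 3
pieces[7] = 4
pieces[8] = 1

1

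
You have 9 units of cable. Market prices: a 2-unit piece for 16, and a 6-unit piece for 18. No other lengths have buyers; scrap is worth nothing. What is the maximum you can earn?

Let r[k] be the best obtainable value from length k. For each k, try every first piece i and keep the best of price[i] + r[k−i].
r[1] = 0
r[2] = 16
r[3] = 16
r[4] = 32  (first piece 2, then r[2]=16)
r[5] = 32
r[6] = max(16+32, 18+0) = 48
r[7] = max(16+32, 18+0) = 48
r[8] = max(16+48, 18+16) = 64
r[9] = max(16+48, 18+16) = 64
One optimal cutting: pieces 2 + 2 + 2 + 2 with 1 unit of scrap → 64.

64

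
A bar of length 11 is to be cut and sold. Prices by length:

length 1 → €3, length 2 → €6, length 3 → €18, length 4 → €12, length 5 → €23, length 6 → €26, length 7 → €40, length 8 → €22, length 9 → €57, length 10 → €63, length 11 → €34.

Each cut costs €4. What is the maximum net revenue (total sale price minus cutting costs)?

62

Consider every possible first cut. net[k] is the best of p[i]+net[k−i] over all sellable i≤k, charging 4 whenever i<k.
net[1] = 3
net[2] = max(3+3-4, 6+0) = 6
net[3] = max(3+6-4, 6+3-4, 18+0) = 18
net[4] = max(3+18-4, 6+6-4, 18+3-4, 12+0) = 17
net[5] = max(3+17-4, 6+18-4, 18+6-4, 12+3-4, 23+0) = 23
net[6] = max(3+23-4, 6+17-4, 18+18-4, 12+6-4, 23+3-4, 26+0) = 32
net[7] = max(3+32-4, 6+23-4, 18+17-4, …, 26+3-4, 40+0) = 40
net[8] = max(3+40-4, 6+32-4, 18+23-4, …, 40+3-4, 22+0) = 39
net[9] = max(3+39-4, 6+40-4, 18+32-4, …, 22+3-4, 57+0) = 57
net[10] = max(3+57-4, 6+39-4, 18+40-4, …, 57+3-4, 63+0) = 63
net[11] = max(3+63-4, 6+57-4, 18+39-4, …, 63+3-4, 34+0) = 62
One optimal plan: pieces 10 + 1 (1 cut) → €66 − €4 = €62.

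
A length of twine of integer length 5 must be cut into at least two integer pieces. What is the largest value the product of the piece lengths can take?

6

Fill m[k] for k=2..5: at each k try every first piece i and multiply by the better of (k−i) uncut or m[k−i].
m[2] = 1×max(1,0) = 1×1 = 1
m[3] = max(1×2, 2×1) = 2
m[4] = max(1×3, 2×2, 3×1) = 4
m[5] = max(1×4, 2×3, 3×2, 4×1) = 6
One optimal split: 3 + 2; product 3×2 = 6.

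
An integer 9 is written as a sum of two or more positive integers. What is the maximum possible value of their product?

Define m[k] = max over 1≤i<k of i · max(k−i, m[k−i]); the inner max lets the remainder stay uncut if that's better.
m[2] = 1×max(1,0) = 1×1 = 1
m[3] = max(1×2, 2×1) = 2
m[4] = max(1×3, 2×2, 3×1) = 4
m[5] = max(1×4, 2×3, 3×2, 4×1) = 6
m[6] = max(1×6, 2×4, 3×3, 4×2, 5×1) = 9
m[7] = max(1×9, 2×6, 3×4, 4×3, 5×2, 6×1) = 12
m[8] = max(1×12, 2×9, 3×6, …, 6×2, 7×1) = 18
m[9] = max(1×18, 2×12, 3×9, …, 7×2, 8×1) = 27
One optimal split: 3 + 3 + 3; product 3×3×3 = 27.

27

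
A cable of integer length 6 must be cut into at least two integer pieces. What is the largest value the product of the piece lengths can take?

9

Let m[k] be the best product for length k (with at least one cut). For each first piece i, the rest contributes max(k−i, m[k−i]).
m[2] = 1×max(1,0) = 1×1 = 1
m[3] = max(1×2, 2×1) = 2
m[4] = max(1×3, 2×2, 3×1) = 4
m[5] = max(1×4, 2×3, 3×2, 4×1) = 6
m[6] = max(1×6, 2×4, 3×3, 4×2, 5×1) = 9
One optimal split: 3 + 3; product 3×3 = 9.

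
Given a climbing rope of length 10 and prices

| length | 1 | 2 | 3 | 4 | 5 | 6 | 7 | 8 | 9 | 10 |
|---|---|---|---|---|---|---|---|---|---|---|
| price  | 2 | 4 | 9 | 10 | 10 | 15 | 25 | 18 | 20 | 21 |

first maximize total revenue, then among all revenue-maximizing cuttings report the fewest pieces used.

Let r[k] be the best obtainable value from length k. For each k, try every first piece i and keep the best of price[i] + r[k−i].
r[1] = 2
r[2] = max(2+2, 4+0) = 4
r[3] = max(2+4, 4+2, 9+0) = 9
r[4] = max(2+9, 4+4, 9+2, 10+0) = 11
r[5] = max(2+11, 4+9, 9+4, 10+2, 10+0) = 13
r[6] = max(2+13, 4+11, 9+9, 10+4, 10+2, 15+0) = 18
r[7] = max(2+18, 4+13, 9+11, …, 15+2, 25+0) = 25
r[8] = max(2+25, 4+18, 9+13, …, 25+2, 18+0) = 27
r[9] = max(2+27, 4+25, 9+18, …, 18+2, 20+0) = 29
r[10] = max(2+29, 4+27, 9+25, …, 20+2, 21+0) = 34
Maximum revenue is €34.
Now minimize piece count subject to staying optimal: for each k, pieces[k] = 1 + min over i with p[i]+r[k−i]=r[k] of pieces[k−i].
pieces[7] = 1
pieces[8] = 2
pieces[9] = 2
pieces[10] = 2

2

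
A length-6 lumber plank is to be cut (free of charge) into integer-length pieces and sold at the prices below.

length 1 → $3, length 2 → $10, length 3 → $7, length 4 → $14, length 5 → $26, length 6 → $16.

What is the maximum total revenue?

30

Let R[k] be the best obtainable value from length k. For each k, try every first piece i and keep the best of price[i] + R[k−i].
R[1] = 3
R[2] = max(3+3, 10+0) = 10
R[3] = max(3+10, 10+3, 7+0) = 13
R[4] = max(3+13, 10+10, 7+3, 14+0) = 20
R[5] = max(3+20, 10+13, 7+10, 14+3, 26+0) = 26
R[6] = max(3+26, 10+20, 7+13, 14+10, 26+3, 16+0) = 30
One optimal cutting: 2 + 2 + 2 → $10 + $10 + $10 = $30.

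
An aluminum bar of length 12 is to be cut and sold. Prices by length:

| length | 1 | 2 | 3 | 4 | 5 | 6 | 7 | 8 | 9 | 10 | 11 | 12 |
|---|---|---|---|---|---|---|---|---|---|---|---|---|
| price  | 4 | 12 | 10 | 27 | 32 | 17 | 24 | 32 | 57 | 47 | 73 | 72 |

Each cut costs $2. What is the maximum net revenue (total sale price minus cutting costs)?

77

Let net[k] be the best obtainable value from length k. For each k, try every first piece i and keep the best of price[i] + net[k−i] minus the 2 cut fee when i<k.
net[1] = 4
net[2] = 12
net[3] = 14  (first piece 1, then net[2]=12)
net[4] = 27
net[5] = 32
net[6] = 37  (first piece 2, then net[4]=27)
net[7] = 42  (first piece 2, then net[5]=32)
net[8] = 52  (first piece 4, then net[4]=27)
net[9] = 57  (first piece 4, then net[5]=32)
net[10] = 62  (first piece 2, then net[8]=52)
net[11] = 73
net[12] = 77  (first piece 4, then net[8]=52)
One optimal plan: pieces 4 + 4 + 4 (2 cuts) → $81 − $4 = $77.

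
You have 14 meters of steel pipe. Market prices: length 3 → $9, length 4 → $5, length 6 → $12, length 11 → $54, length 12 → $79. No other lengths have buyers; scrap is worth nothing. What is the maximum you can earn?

Build best[k] bottom-up: best[k] = max over allowed piece i of (p[i] + best[k−i]).
best[1] = 0
best[2] = 0
best[3] = 9
best[4] = max(9+0, 5+0) = 9
best[5] = max(9+0, 5+0) = 9
best[6] = max(9+9, 5+0, 12+0) = 18
best[7] = max(9+9, 5+9, 12+0) = 18
best[8] = max(9+9, 5+9, 12+0) = 18
best[9] = max(9+18, 5+9, 12+9) = 27
best[10] = max(9+18, 5+18, 12+9) = 27
best[11] = max(9+18, 5+18, 12+9, 54+0) = 54
best[12] = max(9+27, 5+18, 12+18, 54+0, 79+0) = 79
best[13] = max(9+27, 5+27, 12+18, 54+0, 79+0) = 79
best[14] = max(9+54, 5+27, 12+18, 54+9, 79+0) = 79
One optimal cutting: pieces 12 with 2 meters of scrap → $79.

79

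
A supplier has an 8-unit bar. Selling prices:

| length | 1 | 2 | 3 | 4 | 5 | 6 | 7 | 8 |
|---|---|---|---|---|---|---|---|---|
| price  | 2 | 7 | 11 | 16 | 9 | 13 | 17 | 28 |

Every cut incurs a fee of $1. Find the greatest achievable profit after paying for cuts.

31

Consider every possible first cut. v[k] is the best of p[i]+v[k−i] over all sellable i≤k, charging 1 whenever i<k.
v[1] = 2
v[2] = 7
v[3] = 11
v[4] = 16
v[5] = 17  (first piece 1, then v[4]=16)
v[6] = 22  (first piece 2, then v[4]=16)
v[7] = 26  (first piece 3, then v[4]=16)
v[8] = 31  (first piece 4, then v[4]=16)
One optimal plan: pieces 4 + 4 (1 cut) → $32 − $1 = $31.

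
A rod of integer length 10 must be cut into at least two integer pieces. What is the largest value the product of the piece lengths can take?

Fill P[k] for k=2..10: at each k try every first piece i and multiply by the better of (k−i) uncut or P[k−i].
P[2] = 1×max(1,0) = 1×1 = 1
P[3] = 1×max(2,1) = 1×2 = 2
P[4] = 2×max(2,1) = 2×2 = 4
P[5] = 2×max(3,2) = 2×3 = 6
P[6] = 3×max(3,2) = 3×3 = 9
P[7] = 2×max(5,6) = 2×6 = 12
P[8] = 2×max(6,9) = 2×9 = 18
P[9] = 3×max(6,9) = 3×9 = 27
P[10] = 2×max(8,18) = 2×18 = 36
One optimal split: 3 + 3 + 2 + 2; product 3×3×2×2 = 36.

36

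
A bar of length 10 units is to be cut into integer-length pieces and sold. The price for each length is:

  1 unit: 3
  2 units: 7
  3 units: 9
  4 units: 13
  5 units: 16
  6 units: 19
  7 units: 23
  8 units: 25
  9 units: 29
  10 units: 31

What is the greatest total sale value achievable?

Consider every possible first cut. r[k] is the best of p[i]+r[k−i] over all sellable i≤k.
r[1] = 3
r[2] = 7
r[3] = 10  (first piece 1, then r[2]=7)
r[4] = 14  (first piece 2, then r[2]=7)
r[5] = 17  (first piece 1, then r[4]=14)
r[6] = 21  (first piece 2, then r[4]=14)
r[7] = 24  (first piece 1, then r[6]=21)
r[8] = 28  (first piece 2, then r[6]=21)
r[9] = 31  (first piece 1, then r[8]=28)
r[10] = 35  (first piece 2, then r[8]=28)
One optimal cutting: 2 + 2 + 2 + 2 + 2 → 7 + 7 + 7 + 7 + 7 = 35.

35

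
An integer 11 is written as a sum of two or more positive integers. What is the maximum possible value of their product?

54

Let prod[k] be the best product for length k (with at least one cut). For each first piece i, the rest contributes max(k−i, prod[k−i]).
prod[2] = 1×max(1,0) = 1×1 = 1
prod[3] = 1×max(2,1) = 1×2 = 2
prod[4] = 2×max(2,1) = 2×2 = 4
prod[5] = 2×max(3,2) = 2×3 = 6
prod[6] = 3×max(3,2) = 3×3 = 9
prod[7] = 2×max(5,6) = 2×6 = 12
prod[8] = 2×max(6,9) = 2×9 = 18
prod[9] = 3×max(6,9) = 3×9 = 27
prod[10] = 2×max(8,18) = 2×18 = 36
prod[11] = 2×max(9,27) = 2×27 = 54
One optimal split: 3 + 3 + 3 + 2; product 3×3×3×2 = 54.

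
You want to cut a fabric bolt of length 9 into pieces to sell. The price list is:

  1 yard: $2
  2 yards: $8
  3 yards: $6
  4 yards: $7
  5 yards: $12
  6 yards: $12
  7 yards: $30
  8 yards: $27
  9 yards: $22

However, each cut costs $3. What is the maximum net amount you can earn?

35

Let net[k] be the best obtainable value from length k. For each k, try every first piece i and keep the best of price[i] + net[k−i] minus the 3 cut fee when i<k.
net[1] = 2
net[2] = 8
net[3] = 7  (first piece 1, then net[2]=8)
net[4] = 13  (first piece 2, then net[2]=8)
net[5] = 12  (first piece 1, then net[4]=13)
net[6] = 18  (first piece 2, then net[4]=13)
net[7] = 30
net[8] = 29  (first piece 1, then net[7]=30)
net[9] = 35  (first piece 2, then net[7]=30)
One optimal plan: pieces 7 + 2 (1 cut) → $38 − $3 = $35.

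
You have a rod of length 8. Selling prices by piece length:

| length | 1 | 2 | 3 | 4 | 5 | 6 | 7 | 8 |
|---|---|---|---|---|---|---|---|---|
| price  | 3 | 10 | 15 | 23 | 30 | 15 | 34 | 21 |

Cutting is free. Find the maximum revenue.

46

Let best[k] be the best obtainable value from length k. For each k, try every first piece i and keep the best of price[i] + best[k−i].
best[1] = 3
best[2] = max(3+3, 10+0) = 10
best[3] = max(3+10, 10+3, 15+0) = 15
best[4] = max(3+15, 10+10, 15+3, 23+0) = 23
best[5] = max(3+23, 10+15, 15+10, 23+3, 30+0) = 30
best[6] = max(3+30, 10+23, 15+15, 23+10, 30+3, 15+0) = 33
best[7] = max(3+33, 10+30, 15+23, …, 15+3, 34+0) = 40
best[8] = max(3+40, 10+33, 15+30, …, 34+3, 21+0) = 46
One optimal cutting: 4 + 4 → $23 + $23 = $46.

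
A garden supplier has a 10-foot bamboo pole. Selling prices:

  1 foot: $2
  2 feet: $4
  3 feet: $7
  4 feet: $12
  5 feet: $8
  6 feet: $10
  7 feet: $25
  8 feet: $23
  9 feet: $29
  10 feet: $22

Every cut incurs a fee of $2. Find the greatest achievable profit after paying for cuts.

30

Build r[k] bottom-up: r[k] = max over allowed piece i of (p[i] + r[k−i]) − 2 per cut.
r[1] = 2
r[2] = max(2+2-2, 4+0) = 4
r[3] = max(2+4-2, 4+2-2, 7+0) = 7
r[4] = max(2+7-2, 4+4-2, 7+2-2, 12+0) = 12
r[5] = max(2+12-2, 4+7-2, 7+4-2, 12+2-2, 8+0) = 12
r[6] = max(2+12-2, 4+12-2, 7+7-2, 12+4-2, 8+2-2, 10+0) = 14
r[7] = max(2+14-2, 4+12-2, 7+12-2, …, 10+2-2, 25+0) = 25
r[8] = max(2+25-2, 4+14-2, 7+12-2, …, 25+2-2, 23+0) = 25
r[9] = max(2+25-2, 4+25-2, 7+14-2, …, 23+2-2, 29+0) = 29
r[10] = max(2+29-2, 4+25-2, 7+25-2, …, 29+2-2, 22+0) = 30
One optimal plan: pieces 7 + 3 (1 cut) → $32 − $2 = $30.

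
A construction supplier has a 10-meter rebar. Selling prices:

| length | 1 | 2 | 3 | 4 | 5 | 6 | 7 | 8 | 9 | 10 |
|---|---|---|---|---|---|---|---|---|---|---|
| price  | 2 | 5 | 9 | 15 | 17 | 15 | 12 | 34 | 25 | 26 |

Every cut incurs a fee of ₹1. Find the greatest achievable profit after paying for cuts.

Consider every possible first cut. r[k] is the best of p[i]+r[k−i] over all sellable i≤k, charging 1 whenever i<k.
r[1] = 2
r[2] = 5
r[3] = 9
r[4] = 15
r[5] = 17
r[6] = 19  (first piece 2, then r[4]=15)
r[7] = 23  (first piece 3, then r[4]=15)
r[8] = 34
r[9] = 35  (first piece 1, then r[8]=34)
r[10] = 38  (first piece 2, then r[8]=34)
One optimal plan: pieces 8 + 2 (1 cut) → ₹39 − ₹1 = ₹38.

38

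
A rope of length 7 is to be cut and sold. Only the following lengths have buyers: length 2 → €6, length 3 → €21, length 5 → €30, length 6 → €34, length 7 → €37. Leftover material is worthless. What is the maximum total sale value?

42

Consider every possible first cut. f[k] is the best of p[i]+f[k−i] over all sellable i≤k.
f[1] = 0
f[2] = 6
f[3] = max(6+0, 21+0) = 21
f[4] = max(6+6, 21+0) = 21
f[5] = max(6+21, 21+6, 30+0) = 30
f[6] = max(6+21, 21+21, 30+0, 34+0) = 42
f[7] = max(6+30, 21+21, 30+6, 34+0, 37+0) = 42
One optimal cutting: pieces 3 + 3 with 1 cm of scrap → €42.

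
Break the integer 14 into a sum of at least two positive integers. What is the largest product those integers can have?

162

Let f[k] be the best product for length k (with at least one cut). For each first piece i, the rest contributes max(k−i, f[k−i]).
Small cases: f[2]=1, f[3]=2, f[4]=4, f[5]=6, f[6]=9, f[7]=12.
f[8] = max(1×12, 2×9, 3×6, …, 6×2, 7×1) = 18
f[9] = max(1×18, 2×12, 3×9, …, 7×2, 8×1) = 27
f[10] = max(1×27, 2×18, 3×12, …, 8×2, 9×1) = 36
f[11] = max(1×36, 2×27, 3×18, …, 9×2, 10×1) = 54
f[12] = max(1×54, 2×36, 3×27, …, 10×2, 11×1) = 81
f[13] = max(1×81, 2×54, 3×36, …, 11×2, 12×1) = 108
f[14] = max(1×108, 2×81, 3×54, …, 12×2, 13×1) = 162
One optimal split: 3 + 3 + 3 + 3 + 2; product 3×3×3×3×2 = 162.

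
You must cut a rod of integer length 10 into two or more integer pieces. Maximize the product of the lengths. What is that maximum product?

36

Let prod[k] be the best product for length k (with at least one cut). For each first piece i, the rest contributes max(k−i, prod[k−i]).
prod[2] = 1·max(1,0) = 1·1 = 1
prod[3] = 1·max(2,1) = 1·2 = 2
prod[4] = 2·max(2,1) = 2·2 = 4
prod[5] = 2·max(3,2) = 2·3 = 6
prod[6] = 3·max(3,2) = 3·3 = 9
prod[7] = 2·max(5,6) = 2·6 = 12
prod[8] = 2·max(6,9) = 2·9 = 18
prod[9] = 3·max(6,9) = 3·9 = 27
prod[10] = 2·max(8,18) = 2·18 = 36
One optimal split: 3 + 3 + 2 + 2; product 3·3·2·2 = 36.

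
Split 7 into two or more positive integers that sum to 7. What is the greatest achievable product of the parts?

Let prod[k] be the best product for length k (with at least one cut). For each first piece i, the rest contributes max(k−i, prod[k−i]).
prod[2] = 1·max(1,0) = 1·1 = 1
prod[3] = max(1·2, 2·1) = 2
prod[4] = max(1·3, 2·2, 3·1) = 4
prod[5] = max(1·4, 2·3, 3·2, 4·1) = 6
prod[6] = max(1·6, 2·4, 3·3, 4·2, 5·1) = 9
prod[7] = max(1·9, 2·6, 3·4, 4·3, 5·2, 6·1) = 12
One optimal split: 3 + 2 + 2; product 3·2·2 = 12.

12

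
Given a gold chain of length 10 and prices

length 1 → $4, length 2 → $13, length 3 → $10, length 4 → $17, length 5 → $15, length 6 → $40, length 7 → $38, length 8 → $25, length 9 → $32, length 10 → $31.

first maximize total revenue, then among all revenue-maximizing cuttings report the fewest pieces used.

Build r[k] bottom-up: r[k] = max over allowed piece i of (p[i] + r[k−i]).
r[1] = 4
r[2] = max(4+4, 13+0) = 13
r[3] = max(4+13, 13+4, 10+0) = 17
r[4] = max(4+17, 13+13, 10+4, 17+0) = 26
r[5] = max(4+26, 13+17, 10+13, 17+4, 15+0) = 30
r[6] = max(4+30, 13+26, 10+17, 17+13, 15+4, 40+0) = 40
r[7] = max(4+40, 13+30, 10+26, …, 40+4, 38+0) = 44
r[8] = max(4+44, 13+40, 10+30, …, 38+4, 25+0) = 53
r[9] = max(4+53, 13+44, 10+40, …, 25+4, 32+0) = 57
r[10] = max(4+57, 13+53, 10+44, …, 32+4, 31+0) = 66
Maximum revenue is $66.
Now minimize piece count subject to staying optimal: for each k, pieces[k] = 1 + min over i with p[i]+r[k−i]=r[k] of pieces[k−i].
pieces[7] = 2
pieces[8] = 2
pieces[9] = 3
pieces[10] = 3

3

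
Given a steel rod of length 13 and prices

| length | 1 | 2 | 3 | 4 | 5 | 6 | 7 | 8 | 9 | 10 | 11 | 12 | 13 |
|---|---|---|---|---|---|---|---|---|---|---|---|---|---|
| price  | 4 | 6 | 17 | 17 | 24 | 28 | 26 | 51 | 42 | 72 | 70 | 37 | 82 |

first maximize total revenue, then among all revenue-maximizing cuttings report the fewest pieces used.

2

Let r[k] be the best obtainable value from length k. For each k, try every first piece i and keep the best of price[i] + r[k−i].
r[1] = 4
r[2] = 8  (first piece 1, then r[1]=4)
r[3] = 17
r[4] = 21  (first piece 1, then r[3]=17)
r[5] = 25  (first piece 1, then r[4]=21)
r[6] = 34  (first piece 3, then r[3]=17)
r[7] = 38  (first piece 1, then r[6]=34)
r[8] = 51
r[9] = 55  (first piece 1, then r[8]=51)
r[10] = 72
r[11] = 76  (first piece 1, then r[10]=72)
r[12] = 80  (first piece 1, then r[11]=76)
r[13] = 89  (first piece 3, then r[10]=72)
Maximum revenue is $89.
Now minimize piece count subject to staying optimal: for each k, pieces[k] = 1 + min over i with p[i]+r[k−i]=r[k] of pieces[k−i].
pieces[10] = 1
pieces[11] = 2
pieces[12] = 3
pieces[13] = 2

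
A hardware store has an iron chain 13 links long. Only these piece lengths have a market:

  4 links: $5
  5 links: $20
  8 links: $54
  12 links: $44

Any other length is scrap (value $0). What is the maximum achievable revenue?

74

Let best[k] be the best obtainable value from length k. For each k, try every first piece i and keep the best of price[i] + best[k−i].
best[1] = 0
best[2] = 0
best[3] = 0
best[4] = 5
best[5] = max(5+0, 20+0) = 20
best[6] = max(5+0, 20+0) = 20
best[7] = max(5+0, 20+0) = 20
best[8] = max(5+5, 20+0, 54+0) = 54
best[9] = max(5+20, 20+5, 54+0) = 54
best[10] = max(5+20, 20+20, 54+0) = 54
best[11] = max(5+20, 20+20, 54+0) = 54
best[12] = max(5+54, 20+20, 54+5, 44+0) = 59
best[13] = max(5+54, 20+54, 54+20, 44+0) = 74
One optimal cutting: 8 + 5 → $74.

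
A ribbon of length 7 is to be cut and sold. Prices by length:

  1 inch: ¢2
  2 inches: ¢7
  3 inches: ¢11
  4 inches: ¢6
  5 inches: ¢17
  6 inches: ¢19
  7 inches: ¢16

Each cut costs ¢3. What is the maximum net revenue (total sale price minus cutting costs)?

21

Consider every possible first cut. r[k] is the best of p[i]+r[k−i] over all sellable i≤k, charging 3 whenever i<k.
r[1] = 2
r[2] = 7
r[3] = 11
r[4] = 11  (first piece 2, then r[2]=7)
r[5] = 17
r[6] = 19  (first piece 3, then r[3]=11)
r[7] = 21  (first piece 2, then r[5]=17)
One optimal plan: pieces 5 + 2 (1 cut) → ¢24 − ¢3 = ¢21.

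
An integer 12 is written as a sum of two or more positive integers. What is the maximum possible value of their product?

Define prod[k] = max over 1≤i<k of i · max(k−i, prod[k−i]); the inner max lets the remainder stay uncut if that's better.
prod[2] = 1*max(1,0) = 1*1 = 1
prod[3] = 1*max(2,1) = 1*2 = 2
prod[4] = 2*max(2,1) = 2*2 = 4
prod[5] = 2*max(3,2) = 2*3 = 6
prod[6] = 3*max(3,2) = 3*3 = 9
prod[7] = 2*max(5,6) = 2*6 = 12
prod[8] = 2*max(6,9) = 2*9 = 18
prod[9] = 3*max(6,9) = 3*9 = 27
prod[10] = 2*max(8,18) = 2*18 = 36
prod[11] = 2*max(9,27) = 2*27 = 54
prod[12] = 3*max(9,27) = 3*27 = 81
One optimal split: 3 + 3 + 3 + 3; product 3*3*3*3 = 81.

81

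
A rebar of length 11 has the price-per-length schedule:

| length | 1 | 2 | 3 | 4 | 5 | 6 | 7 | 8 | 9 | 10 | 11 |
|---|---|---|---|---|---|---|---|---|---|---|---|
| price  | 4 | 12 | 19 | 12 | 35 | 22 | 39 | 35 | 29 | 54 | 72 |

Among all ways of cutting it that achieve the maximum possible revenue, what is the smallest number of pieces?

3

Build r[k] bottom-up: r[k] = max over allowed piece i of (p[i] + r[k−i]).
r[1] = 4
r[2] = 12
r[3] = 19
r[4] = 24  (first piece 2, then r[2]=12)
r[5] = 35
r[6] = 39  (first piece 1, then r[5]=35)
r[7] = 47  (first piece 2, then r[5]=35)
r[8] = 54  (first piece 3, then r[5]=35)
r[9] = 59  (first piece 2, then r[7]=47)
r[10] = 70  (first piece 5, then r[5]=35)
r[11] = 74  (first piece 1, then r[10]=70)
Maximum revenue is ₹74.
Now minimize piece count subject to staying optimal: for each k, pieces[k] = 1 + min over i with p[i]+r[k−i]=r[k] of pieces[k−i].
pieces[8] = 2
pieces[9] = 3
pieces[10] = 2
pieces[11] = 3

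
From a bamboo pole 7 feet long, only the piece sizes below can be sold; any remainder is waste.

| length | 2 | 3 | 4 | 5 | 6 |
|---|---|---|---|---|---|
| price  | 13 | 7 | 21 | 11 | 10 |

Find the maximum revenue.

Consider every possible first cut. best[k] is the best of p[i]+best[k−i] over all sellable i≤k.
best[1] = 0
best[2] = 13
best[3] = max(13+0, 7+0) = 13
best[4] = max(13+13, 7+0, 21+0) = 26
best[5] = max(13+13, 7+13, 21+0, 11+0) = 26
best[6] = max(13+26, 7+13, 21+13, 11+0, 10+0) = 39
best[7] = max(13+26, 7+26, 21+13, 11+13, 10+0) = 39
One optimal cutting: pieces 2 + 2 + 2 with 1 foot of scrap → $39.

39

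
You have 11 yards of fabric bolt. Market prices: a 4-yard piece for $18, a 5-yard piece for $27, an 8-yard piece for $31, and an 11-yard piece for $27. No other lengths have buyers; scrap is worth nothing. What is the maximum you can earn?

54

Build r[k] bottom-up: r[k] = max over allowed piece i of (p[i] + r[k−i]).
r[1] = 0
r[2] = 0
r[3] = 0
r[4] = 18
r[5] = 27
r[6] = 27
r[7] = 27
r[8] = 36  (first piece 4, then r[4]=18)
r[9] = 45  (first piece 4, then r[5]=27)
r[10] = 54  (first piece 5, then r[5]=27)
r[11] = 54
One optimal cutting: pieces 5 + 5 with 1 yard of scrap → $54.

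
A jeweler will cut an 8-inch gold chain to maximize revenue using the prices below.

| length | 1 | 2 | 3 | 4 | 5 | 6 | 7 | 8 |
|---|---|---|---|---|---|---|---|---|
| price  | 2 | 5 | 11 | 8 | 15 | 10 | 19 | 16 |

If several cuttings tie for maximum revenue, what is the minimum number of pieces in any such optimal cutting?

Build r[k] bottom-up: r[k] = max over allowed piece i of (p[i] + r[k−i]).
r[1] = 2
r[2] = 5
r[3] = 11
r[4] = 13  (first piece 1, then r[3]=11)
r[5] = 16  (first piece 2, then r[3]=11)
r[6] = 22  (first piece 3, then r[3]=11)
r[7] = 24  (first piece 1, then r[6]=22)
r[8] = 27  (first piece 2, then r[6]=22)
Maximum revenue is $27.
Now minimize piece count subject to staying optimal: for each k, pieces[k] = 1 + min over i with p[i]+r[k−i]=r[k] of pieces[k−i].
pieces[5] = 2
pieces[6] = 2
pieces[7] = 3
pieces[8] = 3

3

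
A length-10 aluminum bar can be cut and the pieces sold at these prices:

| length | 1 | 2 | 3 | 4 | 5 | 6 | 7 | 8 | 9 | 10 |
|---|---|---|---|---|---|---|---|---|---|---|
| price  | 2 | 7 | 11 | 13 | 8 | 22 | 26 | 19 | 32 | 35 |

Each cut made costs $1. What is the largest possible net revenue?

36

Build v[k] bottom-up: v[k] = max over allowed piece i of (p[i] + v[k−i]) − 1 per cut.
v[1] = 2
v[2] = 7
v[3] = 11
v[4] = 13  (first piece 2, then v[2]=7)
v[5] = 17  (first piece 2, then v[3]=11)
v[6] = 22
v[7] = 26
v[8] = 28  (first piece 2, then v[6]=22)
v[9] = 32  (first piece 2, then v[7]=26)
v[10] = 36  (first piece 3, then v[7]=26)
One optimal plan: pieces 7 + 3 (1 cut) → $37 − $1 = $36.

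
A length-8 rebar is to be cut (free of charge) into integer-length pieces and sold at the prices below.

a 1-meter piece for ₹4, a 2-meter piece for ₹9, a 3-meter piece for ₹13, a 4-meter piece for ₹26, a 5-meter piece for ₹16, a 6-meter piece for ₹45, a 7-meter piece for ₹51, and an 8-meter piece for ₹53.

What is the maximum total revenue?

55

Let r[k] be the best obtainable value from length k. For each k, try every first piece i and keep the best of price[i] + r[k−i].
r[1] = 4
r[2] = 9
r[3] = 13  (first piece 1, then r[2]=9)
r[4] = 26
r[5] = 30  (first piece 1, then r[4]=26)
r[6] = 45
r[7] = 51
r[8] = 55  (first piece 1, then r[7]=51)
One optimal cutting: 7 + 1 → ₹51 + ₹4 = ₹55.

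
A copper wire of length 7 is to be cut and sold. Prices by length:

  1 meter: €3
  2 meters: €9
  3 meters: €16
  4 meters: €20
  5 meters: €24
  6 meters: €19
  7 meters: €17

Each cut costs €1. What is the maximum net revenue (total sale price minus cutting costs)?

35

Let net[k] be the best obtainable value from length k. For each k, try every first piece i and keep the best of price[i] + net[k−i] minus the 1 cut fee when i<k.
net[1] = 3
net[2] = 9
net[3] = 16
net[4] = 20
net[5] = 24  (first piece 2, then net[3]=16)
net[6] = 31  (first piece 3, then net[3]=16)
net[7] = 35  (first piece 3, then net[4]=20)
One optimal plan: pieces 4 + 3 (1 cut) → €36 − €1 = €35.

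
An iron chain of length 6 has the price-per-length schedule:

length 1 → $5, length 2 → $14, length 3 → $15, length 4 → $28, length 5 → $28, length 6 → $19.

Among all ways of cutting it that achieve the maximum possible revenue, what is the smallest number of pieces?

Consider every possible first cut. r[k] is the best of p[i]+r[k−i] over all sellable i≤k.
r[1] = 5
r[2] = max(5+5, 14+0) = 14
r[3] = max(5+14, 14+5, 15+0) = 19
r[4] = max(5+19, 14+14, 15+5, 28+0) = 28
r[5] = max(5+28, 14+19, 15+14, 28+5, 28+0) = 33
r[6] = max(5+33, 14+28, 15+19, 28+14, 28+5, 19+0) = 42
Maximum revenue is $42.
Now minimize piece count subject to staying optimal: for each k, pieces[k] = 1 + min over i with p[i]+r[k−i]=r[k] of pieces[k−i].
pieces[3] = 2
pieces[4] = 1
pieces[5] = 2
pieces[6] = 2

2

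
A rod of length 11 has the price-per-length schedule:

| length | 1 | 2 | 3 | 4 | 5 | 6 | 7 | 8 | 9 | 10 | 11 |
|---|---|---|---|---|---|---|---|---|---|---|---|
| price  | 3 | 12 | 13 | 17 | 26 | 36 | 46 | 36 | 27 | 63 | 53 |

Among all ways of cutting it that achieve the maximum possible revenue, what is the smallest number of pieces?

3

Let r[k] be the best obtainable value from length k. For each k, try every first piece i and keep the best of price[i] + r[k−i].
r[1] = 3
r[2] = max(3+3, 12+0) = 12
r[3] = max(3+12, 12+3, 13+0) = 15
r[4] = max(3+15, 12+12, 13+3, 17+0) = 24
r[5] = max(3+24, 12+15, 13+12, 17+3, 26+0) = 27
r[6] = max(3+27, 12+24, 13+15, 17+12, 26+3, 36+0) = 36
r[7] = max(3+36, 12+27, 13+24, …, 36+3, 46+0) = 46
r[8] = max(3+46, 12+36, 13+27, …, 46+3, 36+0) = 49
r[9] = max(3+49, 12+46, 13+36, …, 36+3, 27+0) = 58
r[10] = max(3+58, 12+49, 13+46, …, 27+3, 63+0) = 63
r[11] = max(3+63, 12+58, 13+49, …, 63+3, 53+0) = 70
Maximum revenue is €70.
Now minimize piece count subject to staying optimal: for each k, pieces[k] = 1 + min over i with p[i]+r[k−i]=r[k] of pieces[k−i].
pieces[8] = 2
pieces[9] = 2
pieces[10] = 1
pieces[11] = 3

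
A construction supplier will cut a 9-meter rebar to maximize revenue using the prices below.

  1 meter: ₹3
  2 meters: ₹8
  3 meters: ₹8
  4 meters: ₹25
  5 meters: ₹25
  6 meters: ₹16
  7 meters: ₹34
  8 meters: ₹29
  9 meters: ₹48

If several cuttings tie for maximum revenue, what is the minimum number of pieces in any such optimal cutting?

3

Build r[k] bottom-up: r[k] = max over allowed piece i of (p[i] + r[k−i]).
r[1] = 3
r[2] = 8
r[3] = 11  (first piece 1, then r[2]=8)
r[4] = 25
r[5] = 28  (first piece 1, then r[4]=25)
r[6] = 33  (first piece 2, then r[4]=25)
r[7] = 36  (first piece 1, then r[6]=33)
r[8] = 50  (first piece 4, then r[4]=25)
r[9] = 53  (first piece 1, then r[8]=50)
Maximum revenue is ₹53.
Now minimize piece count subject to staying optimal: for each k, pieces[k] = 1 + min over i with p[i]+r[k−i]=r[k] of pieces[k−i].
pieces[6] = 2
pieces[7] = 3
pieces[8] = 2
pieces[9] = 3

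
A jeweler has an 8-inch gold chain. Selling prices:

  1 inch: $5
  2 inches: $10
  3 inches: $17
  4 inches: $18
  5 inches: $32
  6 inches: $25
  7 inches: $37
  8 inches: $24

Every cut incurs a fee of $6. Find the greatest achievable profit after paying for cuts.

Let net[k] be the best obtainable value from length k. For each k, try every first piece i and keep the best of price[i] + net[k−i] minus the 6 cut fee when i<k.
net[1] = 5
net[2] = 10
net[3] = 17
net[4] = 18
net[5] = 32
net[6] = 31  (first piece 1, then net[5]=32)
net[7] = 37
net[8] = 43  (first piece 3, then net[5]=32)
One optimal plan: pieces 5 + 3 (1 cut) → $49 − $6 = $43.

43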